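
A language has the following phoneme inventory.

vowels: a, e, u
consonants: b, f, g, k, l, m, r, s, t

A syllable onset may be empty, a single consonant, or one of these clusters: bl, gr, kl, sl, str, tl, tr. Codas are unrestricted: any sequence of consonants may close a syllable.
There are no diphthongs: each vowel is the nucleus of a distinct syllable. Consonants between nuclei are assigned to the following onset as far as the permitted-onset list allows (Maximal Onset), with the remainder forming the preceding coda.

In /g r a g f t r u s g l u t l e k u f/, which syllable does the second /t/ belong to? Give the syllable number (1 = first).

4

Nuclei (vowels): a, u, u, e, u → 5 syllables.
/a…u/ gap (V1→V2): /gftr/ — longest licit onset from the right is /tr/, leaving /gf/ as coda.
/u…u/ gap (V2→V3): /sgl/ — longest licit onset from the right is /l/, leaving /sg/ as coda.
/u…e/ gap (V3→V4): /tl/ is a licit onset in full, so it all attaches to the next syllable.
/e…u/ gap (V4→V5): /k/ → onset of the next syllable (single consonants are always licit onsets).
Putting it together: gragf.trusg.lu.tle.kuf.
The second /t/ is in the onset of syllable 4 (/tle/).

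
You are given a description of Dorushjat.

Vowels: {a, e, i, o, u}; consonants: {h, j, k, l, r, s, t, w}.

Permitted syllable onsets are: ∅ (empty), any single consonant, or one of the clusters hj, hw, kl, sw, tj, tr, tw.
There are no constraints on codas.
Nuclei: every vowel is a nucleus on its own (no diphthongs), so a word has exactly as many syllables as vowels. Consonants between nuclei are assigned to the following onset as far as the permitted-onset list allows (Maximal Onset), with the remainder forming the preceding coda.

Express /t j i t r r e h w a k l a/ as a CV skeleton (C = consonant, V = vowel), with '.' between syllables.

CCVCC.CV.CCV.CCV

Nuclei (vowels): i, e, a, a → 4 syllables.
σ1/σ2 boundary: /trr/; trying suffixes from longest down, /r/ is the first permitted one, so coda /tr/ | onset /r/.
σ2/σ3 boundary: /hw/ is a licit onset in full, so it all attaches to the next syllable.
σ3/σ4 boundary: /kl/ — entire cluster is a permitted onset → onset /kl/, coda ∅.
So the parse is tjitr.re.hwa.kla.
Mapping each syllable to C/V: /tjitr/ → CCVCC, /re/ → CV, /hwa/ → CCV, /kla/ → CCV.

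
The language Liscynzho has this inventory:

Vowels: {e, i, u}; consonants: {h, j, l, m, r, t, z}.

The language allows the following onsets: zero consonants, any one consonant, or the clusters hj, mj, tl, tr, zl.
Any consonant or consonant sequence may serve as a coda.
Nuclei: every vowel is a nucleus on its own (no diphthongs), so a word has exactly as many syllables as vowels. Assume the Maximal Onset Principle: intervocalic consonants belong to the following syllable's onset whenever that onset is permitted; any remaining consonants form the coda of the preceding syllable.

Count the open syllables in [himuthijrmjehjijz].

The vowels are i, u, i, e, i — 5 nuclei, so 5 syllables.
σ1/σ2 boundary: /m/ → onset of the next syllable (single consonants are always licit onsets).
σ2/σ3 boundary: /th/ splits as /t/ + /h/ (/h/ is the longest suffix that is a licit onset).
σ3/σ4 boundary: /jrmj/ — longest licit onset from the right is /mj/, leaving /jr/ as coda.
σ4/σ5 boundary: cluster /hj/ — /hj/ is itself a permitted onset, so the whole cluster goes right; preceding coda = ∅.
Result: hi.mut.hijr.mje.hjijz.
Classifying each syllable: /hi/ (open), /mut/ (closed), /hijr/ (closed), /mje/ (open), /hjijz/ (closed).
Open syllables: 2.

2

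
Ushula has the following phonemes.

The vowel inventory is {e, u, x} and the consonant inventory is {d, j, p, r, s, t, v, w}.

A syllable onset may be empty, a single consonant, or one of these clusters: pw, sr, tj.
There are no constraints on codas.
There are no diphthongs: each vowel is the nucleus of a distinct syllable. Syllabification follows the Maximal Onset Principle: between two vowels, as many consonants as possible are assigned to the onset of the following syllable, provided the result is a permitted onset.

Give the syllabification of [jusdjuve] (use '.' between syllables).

The vowels are u, u, e — 3 nuclei, so 3 syllables.
/u…u/ gap (V1→V2): /sdj/; trying suffixes from longest down, /j/ is the first permitted one, so coda /sd/ | onset /j/.
/u…e/ gap (V2→V3): /v/ → onset of the next syllable (single consonants are always licit onsets).

jusd.ju.ve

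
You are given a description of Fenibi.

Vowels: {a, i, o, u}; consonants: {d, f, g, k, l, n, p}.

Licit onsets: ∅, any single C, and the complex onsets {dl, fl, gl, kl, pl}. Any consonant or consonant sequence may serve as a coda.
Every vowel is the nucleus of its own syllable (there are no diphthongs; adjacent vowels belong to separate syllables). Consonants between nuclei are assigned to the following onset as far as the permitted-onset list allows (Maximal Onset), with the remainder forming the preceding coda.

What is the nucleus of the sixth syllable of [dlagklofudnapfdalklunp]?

The vowels are a, o, u, a, a, u — 6 nuclei, so 6 syllables.
The sixth nucleus (vowel 6 from the left) is /u/.

u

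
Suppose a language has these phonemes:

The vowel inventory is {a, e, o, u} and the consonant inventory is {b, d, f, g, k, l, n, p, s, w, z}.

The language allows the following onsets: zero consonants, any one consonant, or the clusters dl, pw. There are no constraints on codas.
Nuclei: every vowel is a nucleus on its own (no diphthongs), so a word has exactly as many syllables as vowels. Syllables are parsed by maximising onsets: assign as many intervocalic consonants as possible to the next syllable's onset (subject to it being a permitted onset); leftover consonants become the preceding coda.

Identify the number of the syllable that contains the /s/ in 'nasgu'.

The vowels are a, u — 2 nuclei, so 2 syllables.
/a…u/ gap (V1→V2): /sg/ splits as /s/ + /g/ (/g/ is the longest suffix that is a licit onset).
Syllabification: nas.gu.
The /s/ is in the coda of syllable 1 (/nas/).

1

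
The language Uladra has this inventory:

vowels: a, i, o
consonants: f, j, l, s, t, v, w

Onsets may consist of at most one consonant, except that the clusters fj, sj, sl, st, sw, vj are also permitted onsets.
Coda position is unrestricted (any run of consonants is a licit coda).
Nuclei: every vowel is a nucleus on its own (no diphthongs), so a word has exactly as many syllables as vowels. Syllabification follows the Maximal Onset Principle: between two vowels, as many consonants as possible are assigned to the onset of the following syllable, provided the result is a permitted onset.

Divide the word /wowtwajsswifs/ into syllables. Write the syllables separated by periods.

Nuclei (vowels): o, a, i → 3 syllables.
/o…a/ gap (V1→V2): /wtw/; trying suffixes from longest down, /w/ is the first permitted one, so coda /wt/ | onset /w/.
/a…i/ gap (V2→V3): /jssw/; trying suffixes from longest down, /sw/ is the first permitted one, so coda /js/ | onset /sw/.

wowt.wajs.swifs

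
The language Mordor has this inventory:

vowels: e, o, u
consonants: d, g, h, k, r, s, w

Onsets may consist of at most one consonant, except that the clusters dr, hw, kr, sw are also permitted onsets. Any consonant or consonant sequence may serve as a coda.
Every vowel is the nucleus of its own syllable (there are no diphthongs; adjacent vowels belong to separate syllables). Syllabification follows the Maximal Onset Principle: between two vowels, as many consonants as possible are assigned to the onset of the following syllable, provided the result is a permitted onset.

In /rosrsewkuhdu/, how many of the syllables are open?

1

Nuclei (vowels): o, e, u, u → 4 syllables.
/o…e/ gap (V1→V2): /srs/ splits as /sr/ + /s/ (/s/ is the longest suffix that is a licit onset).
/e…u/ gap (V2→V3): /wk/; trying suffixes from longest down, /k/ is the first permitted one, so coda /w/ | onset /k/.
/u…u/ gap (V3→V4): /hd/ splits as /h/ + /d/ (/d/ is the longest suffix that is a licit onset).
Result: rosr.sew.kuh.du.
Classifying each syllable: /rosr/ (closed), /sew/ (closed), /kuh/ (closed), /du/ (open).
Open syllables: 1.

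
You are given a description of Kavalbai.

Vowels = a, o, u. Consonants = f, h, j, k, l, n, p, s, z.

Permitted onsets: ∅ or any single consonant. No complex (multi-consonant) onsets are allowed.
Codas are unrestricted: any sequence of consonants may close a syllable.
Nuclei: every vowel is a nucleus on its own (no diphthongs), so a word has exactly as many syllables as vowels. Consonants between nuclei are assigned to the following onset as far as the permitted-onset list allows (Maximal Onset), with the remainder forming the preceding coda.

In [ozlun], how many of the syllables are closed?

Vowels present: o, u; each is a nucleus, giving 2 syllables.
V1 /o/ – V2 /u/: /zl/; trying suffixes from longest down, /l/ is the first permitted one, so coda /z/ | onset /l/.
Putting it together: oz.lun.
Classifying each syllable: /oz/ (closed), /lun/ (closed).
Closed syllables: 2.

2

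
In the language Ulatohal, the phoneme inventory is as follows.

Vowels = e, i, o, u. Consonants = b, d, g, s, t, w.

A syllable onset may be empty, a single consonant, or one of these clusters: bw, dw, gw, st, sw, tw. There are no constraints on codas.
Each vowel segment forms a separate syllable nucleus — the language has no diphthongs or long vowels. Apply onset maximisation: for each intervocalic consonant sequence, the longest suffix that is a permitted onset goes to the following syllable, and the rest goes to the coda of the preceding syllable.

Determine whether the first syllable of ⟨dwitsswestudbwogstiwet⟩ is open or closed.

closed

Vowels present: i, e, u, o, i, e; each is a nucleus, giving 6 syllables.
σ1/σ2 boundary: /tssw/ — longest licit onset from the right is /sw/, leaving /ts/ as coda.
σ2/σ3 boundary: /st/ is a licit onset in full, so it all attaches to the next syllable.
σ3/σ4 boundary: /dbw/ splits as /d/ + /bw/ (/bw/ is the longest suffix that is a licit onset).
σ4/σ5 boundary: /gst/ — longest licit onset from the right is /st/, leaving /g/ as coda.
σ5/σ6 boundary: /w/ → onset of the next syllable (single consonants are always licit onsets).
Syllabification: dwits.swe.stud.bwog.sti.wet.
Syllable 1 is /dwits/ with coda /ts/, so it is closed.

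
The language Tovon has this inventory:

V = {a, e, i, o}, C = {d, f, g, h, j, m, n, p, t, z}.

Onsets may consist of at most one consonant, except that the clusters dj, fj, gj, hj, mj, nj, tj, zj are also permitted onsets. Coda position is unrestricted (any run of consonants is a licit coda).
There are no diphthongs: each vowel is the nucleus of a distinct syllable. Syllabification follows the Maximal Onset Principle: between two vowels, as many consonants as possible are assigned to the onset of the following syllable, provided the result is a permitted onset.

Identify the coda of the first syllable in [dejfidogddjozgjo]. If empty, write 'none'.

j

Vowels present: e, i, o, o, o; each is a nucleus, giving 5 syllables.
Between /e/ (V1) and /i/ (V2): cluster /jf/ — the longest permitted-onset suffix is /f/; onset = /f/, preceding coda = /j/.
Between /i/ (V2) and /o/ (V3): just /d/ — single C goes to the following onset.
Between /o/ (V3) and /o/ (V4): /gddj/ splits as /gd/ + /dj/ (/dj/ is the longest suffix that is a licit onset).
Between /o/ (V4) and /o/ (V5): /zgj/ — longest licit onset from the right is /gj/, leaving /z/ as coda.
Result: dej.fi.dogd.djoz.gjo.
Syllable 1 is /dej/: onset /d/, nucleus /e/, coda /j/.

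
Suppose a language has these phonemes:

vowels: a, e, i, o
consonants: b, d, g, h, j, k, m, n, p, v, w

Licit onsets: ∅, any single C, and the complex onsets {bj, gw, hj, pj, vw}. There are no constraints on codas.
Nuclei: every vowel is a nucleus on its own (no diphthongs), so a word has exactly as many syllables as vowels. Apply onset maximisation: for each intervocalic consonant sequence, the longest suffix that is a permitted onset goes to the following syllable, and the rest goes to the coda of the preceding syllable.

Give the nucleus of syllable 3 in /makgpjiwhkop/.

Nuclei (vowels): a, i, o → 3 syllables.
The third nucleus (vowel 3 from the left) is /o/.

o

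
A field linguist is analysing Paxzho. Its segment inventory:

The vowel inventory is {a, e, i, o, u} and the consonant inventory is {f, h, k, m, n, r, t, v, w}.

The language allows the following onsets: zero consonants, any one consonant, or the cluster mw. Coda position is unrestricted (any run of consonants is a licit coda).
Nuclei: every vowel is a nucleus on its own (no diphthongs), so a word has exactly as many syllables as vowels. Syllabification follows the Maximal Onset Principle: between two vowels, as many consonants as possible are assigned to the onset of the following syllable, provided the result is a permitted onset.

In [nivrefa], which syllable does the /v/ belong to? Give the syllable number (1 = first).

The vowels are i, e, a — 3 nuclei, so 3 syllables.
Between /i/ (V1) and /e/ (V2): /vr/; trying suffixes from longest down, /r/ is the first permitted one, so coda /v/ | onset /r/.
Between /e/ (V2) and /a/ (V3): just /f/ — single C goes to the following onset.
Syllabification: niv.re.fa.
The /v/ is in the coda of syllable 1 (/niv/).

1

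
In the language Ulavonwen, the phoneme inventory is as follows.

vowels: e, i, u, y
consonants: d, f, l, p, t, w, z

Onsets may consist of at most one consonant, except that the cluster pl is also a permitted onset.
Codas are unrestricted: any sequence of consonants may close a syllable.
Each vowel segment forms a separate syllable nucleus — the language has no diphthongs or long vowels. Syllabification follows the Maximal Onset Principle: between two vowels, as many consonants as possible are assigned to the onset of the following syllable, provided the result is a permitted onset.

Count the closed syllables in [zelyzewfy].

1

The vowels are e, y, e, y — 4 nuclei, so 4 syllables.
Between /e/ (V1) and /y/ (V2): /l/ is a single consonant, so it becomes the next onset.
Between /y/ (V2) and /e/ (V3): /z/ is a single consonant, so it becomes the next onset.
Between /e/ (V3) and /y/ (V4): /wf/; trying suffixes from longest down, /f/ is the first permitted one, so coda /w/ | onset /f/.
Result: ze.ly.zew.fy.
Classifying each syllable: /ze/ (open), /ly/ (open), /zew/ (closed), /fy/ (open).
Closed syllables: 1.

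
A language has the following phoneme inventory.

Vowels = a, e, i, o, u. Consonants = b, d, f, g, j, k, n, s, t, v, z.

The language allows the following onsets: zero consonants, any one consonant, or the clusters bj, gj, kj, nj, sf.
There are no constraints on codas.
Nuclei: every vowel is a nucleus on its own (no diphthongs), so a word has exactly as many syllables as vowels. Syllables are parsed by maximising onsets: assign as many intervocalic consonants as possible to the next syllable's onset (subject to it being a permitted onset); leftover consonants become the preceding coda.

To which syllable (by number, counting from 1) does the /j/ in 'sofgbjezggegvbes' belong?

The vowels are o, e, e, e — 4 nuclei, so 4 syllables.
Between /o/ (V1) and /e/ (V2): /fgbj/ — longest licit onset from the right is /bj/, leaving /fg/ as coda.
Between /e/ (V2) and /e/ (V3): /zgg/ splits as /zg/ + /g/ (/g/ is the longest suffix that is a licit onset).
Between /e/ (V3) and /e/ (V4): /gvb/ splits as /gv/ + /b/ (/b/ is the longest suffix that is a licit onset).
So the parse is sofg.bjezg.gegv.bes.
The /j/ is in the onset of syllable 2 (/bjezg/).

2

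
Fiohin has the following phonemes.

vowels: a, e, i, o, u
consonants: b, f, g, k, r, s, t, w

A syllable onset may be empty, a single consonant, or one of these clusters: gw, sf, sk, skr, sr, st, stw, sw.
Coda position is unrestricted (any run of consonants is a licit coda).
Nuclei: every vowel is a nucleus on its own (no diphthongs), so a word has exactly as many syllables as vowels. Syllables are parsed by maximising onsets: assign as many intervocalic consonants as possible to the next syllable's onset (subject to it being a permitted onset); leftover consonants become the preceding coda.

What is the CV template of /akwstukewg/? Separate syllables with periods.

The vowels are a, u, e — 3 nuclei, so 3 syllables.
Between /a/ (V1) and /u/ (V2): /kwst/ splits as /kw/ + /st/ (/st/ is the longest suffix that is a licit onset).
Between /u/ (V2) and /e/ (V3): /k/ → onset of the next syllable (single consonants are always licit onsets).
So the parse is akw.stu.kewg.
Mapping each syllable to C/V: /akw/ → VCC, /stu/ → CCV, /kewg/ → CVCC.

VCC.CCV.CVCC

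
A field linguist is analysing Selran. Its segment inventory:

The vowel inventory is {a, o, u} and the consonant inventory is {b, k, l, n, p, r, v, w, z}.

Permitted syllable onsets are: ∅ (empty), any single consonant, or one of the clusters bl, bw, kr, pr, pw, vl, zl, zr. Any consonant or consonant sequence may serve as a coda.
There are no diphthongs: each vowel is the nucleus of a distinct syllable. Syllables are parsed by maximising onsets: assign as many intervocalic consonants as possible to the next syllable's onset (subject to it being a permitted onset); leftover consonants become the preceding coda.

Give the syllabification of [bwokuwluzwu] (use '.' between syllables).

The vowels are o, u, u, u — 4 nuclei, so 4 syllables.
V1 /o/ – V2 /u/: /k/ → onset of the next syllable (single consonants are always licit onsets).
V2 /u/ – V3 /u/: /wl/; trying suffixes from longest down, /l/ is the first permitted one, so coda /w/ | onset /l/.
V3 /u/ – V4 /u/: /zw/; trying suffixes from longest down, /w/ is the first permitted one, so coda /z/ | onset /w/.

bwo.kuw.luz.wu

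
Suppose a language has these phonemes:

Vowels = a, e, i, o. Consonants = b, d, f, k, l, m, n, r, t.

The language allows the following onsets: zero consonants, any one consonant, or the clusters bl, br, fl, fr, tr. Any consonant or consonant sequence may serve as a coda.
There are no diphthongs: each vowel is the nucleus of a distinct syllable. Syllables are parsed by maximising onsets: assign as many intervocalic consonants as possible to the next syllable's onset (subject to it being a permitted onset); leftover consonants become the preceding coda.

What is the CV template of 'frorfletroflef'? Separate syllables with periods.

Nuclei (vowels): o, e, o, e → 4 syllables.
V1 /o/ – V2 /e/: /rfl/ splits as /r/ + /fl/ (/fl/ is the longest suffix that is a licit onset).
V2 /e/ – V3 /o/: /tr/ is a licit onset in full, so it all attaches to the next syllable.
V3 /o/ – V4 /e/: /fl/ — entire cluster is a permitted onset → onset /fl/, coda ∅.
Putting it together: fror.fle.tro.flef.
Mapping each syllable to C/V: /fror/ → CCVC, /fle/ → CCV, /tro/ → CCV, /flef/ → CCVC.

CCVC.CCV.CCV.CCVC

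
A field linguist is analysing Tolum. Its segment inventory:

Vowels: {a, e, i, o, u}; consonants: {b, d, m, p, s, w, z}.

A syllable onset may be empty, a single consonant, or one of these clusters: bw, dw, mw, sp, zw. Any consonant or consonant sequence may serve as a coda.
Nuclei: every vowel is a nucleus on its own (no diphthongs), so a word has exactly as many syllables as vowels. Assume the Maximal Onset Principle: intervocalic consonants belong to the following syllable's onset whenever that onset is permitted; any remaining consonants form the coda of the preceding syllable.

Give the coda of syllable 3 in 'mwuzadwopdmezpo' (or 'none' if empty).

pd

The vowels are u, a, o, e, o — 5 nuclei, so 5 syllables.
Between /u/ (V1) and /a/ (V2): just /z/ — single C goes to the following onset.
Between /a/ (V2) and /o/ (V3): /dw/ — entire cluster is a permitted onset → onset /dw/, coda ∅.
Between /o/ (V3) and /e/ (V4): /pdm/ splits as /pd/ + /m/ (/m/ is the longest suffix that is a licit onset).
Between /e/ (V4) and /o/ (V5): /zp/; trying suffixes from longest down, /p/ is the first permitted one, so coda /z/ | onset /p/.
Syllabification: mwu.za.dwopd.mez.po.
Syllable 3 is /dwopd/: onset /dw/, nucleus /o/, coda /pd/.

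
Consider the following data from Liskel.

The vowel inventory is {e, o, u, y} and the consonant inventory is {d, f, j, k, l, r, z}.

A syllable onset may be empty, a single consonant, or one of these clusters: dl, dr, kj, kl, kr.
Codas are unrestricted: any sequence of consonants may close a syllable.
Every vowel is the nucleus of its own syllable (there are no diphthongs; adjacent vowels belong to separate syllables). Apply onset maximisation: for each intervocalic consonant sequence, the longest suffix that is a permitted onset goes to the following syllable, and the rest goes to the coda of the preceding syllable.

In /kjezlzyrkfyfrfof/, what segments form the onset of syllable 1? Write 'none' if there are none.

Vowels present: e, y, y, o; each is a nucleus, giving 4 syllables.
/e…y/ gap (V1→V2): /zlz/ splits as /zl/ + /z/ (/z/ is the longest suffix that is a licit onset).
/y…y/ gap (V2→V3): /rkf/; trying suffixes from longest down, /f/ is the first permitted one, so coda /rk/ | onset /f/.
/y…o/ gap (V3→V4): /frf/ splits as /fr/ + /f/ (/f/ is the longest suffix that is a licit onset).
Syllabification: kjezl.zyrk.fyfr.fof.
Syllable 1 is /kjezl/: onset /kj/, nucleus /e/, coda /zl/.

kj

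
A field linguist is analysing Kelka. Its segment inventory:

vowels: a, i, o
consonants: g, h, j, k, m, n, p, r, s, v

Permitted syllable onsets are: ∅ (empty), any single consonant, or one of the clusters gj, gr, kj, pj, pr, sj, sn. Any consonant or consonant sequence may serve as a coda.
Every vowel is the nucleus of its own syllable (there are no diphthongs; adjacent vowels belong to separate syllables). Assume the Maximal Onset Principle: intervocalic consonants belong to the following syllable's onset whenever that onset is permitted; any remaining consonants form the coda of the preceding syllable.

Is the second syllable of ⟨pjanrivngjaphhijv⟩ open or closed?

closed

Vowels present: a, i, a, i; each is a nucleus, giving 4 syllables.
Between /a/ (V1) and /i/ (V2): /nr/ splits as /n/ + /r/ (/r/ is the longest suffix that is a licit onset).
Between /i/ (V2) and /a/ (V3): /vngj/; trying suffixes from longest down, /gj/ is the first permitted one, so coda /vn/ | onset /gj/.
Between /a/ (V3) and /i/ (V4): /phh/ splits as /ph/ + /h/ (/h/ is the longest suffix that is a licit onset).
Result: pjan.rivn.gjaph.hijv.
Syllable 2 is /rivn/ with coda /vn/, so it is closed.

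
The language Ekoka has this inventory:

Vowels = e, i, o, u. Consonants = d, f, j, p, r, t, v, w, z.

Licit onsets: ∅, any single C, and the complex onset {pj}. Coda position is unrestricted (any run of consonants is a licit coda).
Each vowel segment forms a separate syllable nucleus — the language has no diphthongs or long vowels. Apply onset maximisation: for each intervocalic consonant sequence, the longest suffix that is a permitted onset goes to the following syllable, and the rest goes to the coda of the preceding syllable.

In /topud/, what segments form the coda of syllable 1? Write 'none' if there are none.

Nuclei (vowels): o, u → 2 syllables.
σ1/σ2 boundary: just /p/ — single C goes to the following onset.
Putting it together: to.pud.
Syllable 1 is /to/: onset /t/, nucleus /o/, coda ∅.

none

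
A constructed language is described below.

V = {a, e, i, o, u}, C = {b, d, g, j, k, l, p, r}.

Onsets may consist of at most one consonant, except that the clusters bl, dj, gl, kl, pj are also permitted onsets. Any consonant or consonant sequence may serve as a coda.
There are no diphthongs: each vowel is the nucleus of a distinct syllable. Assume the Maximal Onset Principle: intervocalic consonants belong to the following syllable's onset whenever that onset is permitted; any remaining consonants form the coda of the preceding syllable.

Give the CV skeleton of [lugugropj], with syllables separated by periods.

The vowels are u, u, o — 3 nuclei, so 3 syllables.
σ1/σ2 boundary: /g/ → onset of the next syllable (single consonants are always licit onsets).
σ2/σ3 boundary: /gr/ — longest licit onset from the right is /r/, leaving /g/ as coda.
So the parse is lu.gug.ropj.
Mapping each syllable to C/V: /lu/ → CV, /gug/ → CVC, /ropj/ → CVCC.

CV.CVC.CVCC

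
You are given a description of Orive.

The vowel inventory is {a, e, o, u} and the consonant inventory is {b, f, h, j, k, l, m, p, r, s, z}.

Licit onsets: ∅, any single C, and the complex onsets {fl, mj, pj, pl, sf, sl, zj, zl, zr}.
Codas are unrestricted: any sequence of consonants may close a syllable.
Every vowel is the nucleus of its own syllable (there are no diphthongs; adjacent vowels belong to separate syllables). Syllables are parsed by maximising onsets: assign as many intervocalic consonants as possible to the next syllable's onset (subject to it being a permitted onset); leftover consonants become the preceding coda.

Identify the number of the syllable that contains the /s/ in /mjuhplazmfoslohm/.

4

Nuclei (vowels): u, a, o, o → 4 syllables.
Between /u/ (V1) and /a/ (V2): /hpl/; trying suffixes from longest down, /pl/ is the first permitted one, so coda /h/ | onset /pl/.
Between /a/ (V2) and /o/ (V3): /zmf/ — longest licit onset from the right is /f/, leaving /zm/ as coda.
Between /o/ (V3) and /o/ (V4): /sl/ is a licit onset in full, so it all attaches to the next syllable.
Result: mjuh.plazm.fo.slohm.
The /s/ is in the onset of syllable 4 (/slohm/).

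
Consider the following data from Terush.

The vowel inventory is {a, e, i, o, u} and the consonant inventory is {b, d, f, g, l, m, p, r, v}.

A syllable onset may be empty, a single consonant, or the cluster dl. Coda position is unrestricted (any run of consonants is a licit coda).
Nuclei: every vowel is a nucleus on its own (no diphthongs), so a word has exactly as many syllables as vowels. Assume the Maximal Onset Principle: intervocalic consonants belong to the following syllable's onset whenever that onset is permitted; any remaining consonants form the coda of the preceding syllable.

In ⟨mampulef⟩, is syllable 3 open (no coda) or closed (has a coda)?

closed

Vowels present: a, u, e; each is a nucleus, giving 3 syllables.
Between /a/ (V1) and /u/ (V2): /mp/; trying suffixes from longest down, /p/ is the first permitted one, so coda /m/ | onset /p/.
Between /u/ (V2) and /e/ (V3): /l/ is a single consonant, so it becomes the next onset.
Putting it together: mam.pu.lef.
Syllable 3 is /lef/ with coda /f/, so it is closed.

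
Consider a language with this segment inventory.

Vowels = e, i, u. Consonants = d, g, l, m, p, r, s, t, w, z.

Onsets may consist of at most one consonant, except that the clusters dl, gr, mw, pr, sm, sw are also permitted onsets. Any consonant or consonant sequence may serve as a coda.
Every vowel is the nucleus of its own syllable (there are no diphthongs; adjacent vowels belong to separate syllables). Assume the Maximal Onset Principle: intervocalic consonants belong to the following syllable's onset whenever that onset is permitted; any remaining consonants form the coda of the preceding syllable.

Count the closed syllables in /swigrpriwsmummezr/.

Nuclei (vowels): i, i, u, e → 4 syllables.
V1 /i/ – V2 /i/: /grpr/ — longest licit onset from the right is /pr/, leaving /gr/ as coda.
V2 /i/ – V3 /u/: /wsm/; trying suffixes from longest down, /sm/ is the first permitted one, so coda /w/ | onset /sm/.
V3 /u/ – V4 /e/: /mm/ splits as /m/ + /m/ (/m/ is the longest suffix that is a licit onset).
So the parse is swigr.priw.smum.mezr.
Classifying each syllable: /swigr/ (closed), /priw/ (closed), /smum/ (closed), /mezr/ (closed).
Closed syllables: 4.

4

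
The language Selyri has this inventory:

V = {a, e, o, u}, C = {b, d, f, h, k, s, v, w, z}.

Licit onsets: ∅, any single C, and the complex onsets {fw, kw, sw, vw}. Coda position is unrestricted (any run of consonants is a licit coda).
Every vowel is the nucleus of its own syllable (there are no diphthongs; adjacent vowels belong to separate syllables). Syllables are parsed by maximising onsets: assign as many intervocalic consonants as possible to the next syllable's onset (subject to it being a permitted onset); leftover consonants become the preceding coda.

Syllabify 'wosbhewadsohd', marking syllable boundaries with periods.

wosb.he.wad.sohd

Nuclei (vowels): o, e, a, o → 4 syllables.
σ1/σ2 boundary: cluster /sbh/ — the longest permitted-onset suffix is /h/; onset = /h/, preceding coda = /sb/.
σ2/σ3 boundary: just /w/ — single C goes to the following onset.
σ3/σ4 boundary: cluster /ds/ — the longest permitted-onset suffix is /s/; onset = /s/, preceding coda = /d/.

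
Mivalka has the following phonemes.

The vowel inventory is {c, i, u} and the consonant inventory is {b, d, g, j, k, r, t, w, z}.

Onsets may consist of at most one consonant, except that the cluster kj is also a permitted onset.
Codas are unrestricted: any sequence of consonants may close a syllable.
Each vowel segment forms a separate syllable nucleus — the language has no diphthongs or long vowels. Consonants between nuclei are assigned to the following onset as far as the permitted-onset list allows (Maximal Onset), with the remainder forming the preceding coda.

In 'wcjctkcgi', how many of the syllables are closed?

1

The vowels are c, c, c, i — 4 nuclei, so 4 syllables.
σ1/σ2 boundary: just /j/ — single C goes to the following onset.
σ2/σ3 boundary: /tk/ — longest licit onset from the right is /k/, leaving /t/ as coda.
σ3/σ4 boundary: /g/ is a single consonant, so it becomes the next onset.
Syllabification: wc.jct.kc.gi.
Classifying each syllable: /wc/ (open), /jct/ (closed), /kc/ (open), /gi/ (open).
Closed syllables: 1.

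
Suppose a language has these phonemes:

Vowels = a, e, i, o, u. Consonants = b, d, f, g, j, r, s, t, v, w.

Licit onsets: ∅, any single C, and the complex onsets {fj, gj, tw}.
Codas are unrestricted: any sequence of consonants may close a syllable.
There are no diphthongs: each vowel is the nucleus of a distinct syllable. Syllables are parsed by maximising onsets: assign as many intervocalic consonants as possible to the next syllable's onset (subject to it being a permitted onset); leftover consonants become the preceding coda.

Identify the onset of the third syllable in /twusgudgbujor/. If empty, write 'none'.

b

The vowels are u, u, u, o — 4 nuclei, so 4 syllables.
V1 /u/ – V2 /u/: /sg/ — longest licit onset from the right is /g/, leaving /s/ as coda.
V2 /u/ – V3 /u/: cluster /dgb/ — the longest permitted-onset suffix is /b/; onset = /b/, preceding coda = /dg/.
V3 /u/ – V4 /o/: just /j/ — single C goes to the following onset.
So the parse is twus.gudg.bu.jor.
Syllable 3 is /bu/: onset /b/, nucleus /u/, coda ∅.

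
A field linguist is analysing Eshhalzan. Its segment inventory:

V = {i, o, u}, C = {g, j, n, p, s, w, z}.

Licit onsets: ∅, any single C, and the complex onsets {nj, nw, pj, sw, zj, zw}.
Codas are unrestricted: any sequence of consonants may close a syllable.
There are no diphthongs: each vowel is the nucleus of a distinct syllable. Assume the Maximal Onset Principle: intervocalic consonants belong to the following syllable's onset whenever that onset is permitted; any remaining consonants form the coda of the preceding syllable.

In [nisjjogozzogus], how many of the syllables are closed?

Nuclei (vowels): i, o, o, o, u → 5 syllables.
σ1/σ2 boundary: cluster /sjj/ — the longest permitted-onset suffix is /j/; onset = /j/, preceding coda = /sj/.
σ2/σ3 boundary: /g/ is a single consonant, so it becomes the next onset.
σ3/σ4 boundary: /zz/ — longest licit onset from the right is /z/, leaving /z/ as coda.
σ4/σ5 boundary: /g/ is a single consonant, so it becomes the next onset.
So the parse is nisj.jo.goz.zo.gus.
Classifying each syllable: /nisj/ (closed), /jo/ (open), /goz/ (closed), /zo/ (open), /gus/ (closed).
Closed syllables: 3.

3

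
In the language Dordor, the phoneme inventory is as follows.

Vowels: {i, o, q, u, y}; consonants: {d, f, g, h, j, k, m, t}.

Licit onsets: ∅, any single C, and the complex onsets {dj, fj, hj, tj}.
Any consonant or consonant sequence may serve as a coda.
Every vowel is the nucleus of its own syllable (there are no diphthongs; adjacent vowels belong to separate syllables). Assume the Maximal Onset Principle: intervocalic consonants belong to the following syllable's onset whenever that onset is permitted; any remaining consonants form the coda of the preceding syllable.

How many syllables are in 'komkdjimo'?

Nuclei (vowels): o, i, o → 3 syllables.

3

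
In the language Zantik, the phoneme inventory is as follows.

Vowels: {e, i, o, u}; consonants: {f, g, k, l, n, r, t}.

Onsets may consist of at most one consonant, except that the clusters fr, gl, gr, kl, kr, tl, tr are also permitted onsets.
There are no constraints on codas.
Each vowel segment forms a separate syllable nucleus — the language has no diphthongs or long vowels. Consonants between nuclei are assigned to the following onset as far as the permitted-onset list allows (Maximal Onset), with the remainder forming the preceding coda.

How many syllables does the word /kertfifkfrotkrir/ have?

4

Vowels present: e, i, o, i; each is a nucleus, giving 4 syllables.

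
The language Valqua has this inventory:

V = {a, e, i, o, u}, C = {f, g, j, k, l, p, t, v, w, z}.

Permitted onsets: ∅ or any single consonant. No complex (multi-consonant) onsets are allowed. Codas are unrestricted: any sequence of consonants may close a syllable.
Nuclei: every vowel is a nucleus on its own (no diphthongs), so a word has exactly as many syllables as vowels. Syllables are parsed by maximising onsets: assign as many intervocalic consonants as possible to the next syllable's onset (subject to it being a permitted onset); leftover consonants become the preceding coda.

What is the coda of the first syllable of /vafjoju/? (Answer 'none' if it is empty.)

f

Nuclei (vowels): a, o, u → 3 syllables.
V1 /a/ – V2 /o/: /fj/; trying suffixes from longest down, /j/ is the first permitted one, so coda /f/ | onset /j/.
V2 /o/ – V3 /u/: /j/ → onset of the next syllable (single consonants are always licit onsets).
Syllabification: vaf.jo.ju.
Syllable 1 is /vaf/: onset /v/, nucleus /a/, coda /f/.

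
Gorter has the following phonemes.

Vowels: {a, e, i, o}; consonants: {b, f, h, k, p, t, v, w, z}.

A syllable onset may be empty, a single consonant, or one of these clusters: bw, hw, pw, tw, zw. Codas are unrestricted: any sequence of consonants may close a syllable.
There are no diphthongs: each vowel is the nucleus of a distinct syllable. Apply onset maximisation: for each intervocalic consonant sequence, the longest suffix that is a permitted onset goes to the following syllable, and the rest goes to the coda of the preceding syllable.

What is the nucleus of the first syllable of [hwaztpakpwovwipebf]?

a

Vowels present: a, a, o, i, e; each is a nucleus, giving 5 syllables.
The first nucleus (vowel 1 from the left) is /a/.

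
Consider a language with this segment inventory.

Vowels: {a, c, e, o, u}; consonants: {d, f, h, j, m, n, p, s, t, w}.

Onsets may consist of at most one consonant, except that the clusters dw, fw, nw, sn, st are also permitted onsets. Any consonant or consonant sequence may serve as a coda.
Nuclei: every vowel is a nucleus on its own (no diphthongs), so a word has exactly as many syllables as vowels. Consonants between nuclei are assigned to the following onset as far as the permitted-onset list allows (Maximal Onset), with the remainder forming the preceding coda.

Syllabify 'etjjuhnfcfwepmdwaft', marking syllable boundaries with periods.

Nuclei (vowels): e, u, c, e, a → 5 syllables.
Between /e/ (V1) and /u/ (V2): /tjj/ splits as /tj/ + /j/ (/j/ is the longest suffix that is a licit onset).
Between /u/ (V2) and /c/ (V3): /hnf/ — longest licit onset from the right is /f/, leaving /hn/ as coda.
Between /c/ (V3) and /e/ (V4): cluster /fw/ — /fw/ is itself a permitted onset, so the whole cluster goes right; preceding coda = ∅.
Between /e/ (V4) and /a/ (V5): cluster /pmdw/ — the longest permitted-onset suffix is /dw/; onset = /dw/, preceding coda = /pm/.

etj.juhn.fc.fwepm.dwaft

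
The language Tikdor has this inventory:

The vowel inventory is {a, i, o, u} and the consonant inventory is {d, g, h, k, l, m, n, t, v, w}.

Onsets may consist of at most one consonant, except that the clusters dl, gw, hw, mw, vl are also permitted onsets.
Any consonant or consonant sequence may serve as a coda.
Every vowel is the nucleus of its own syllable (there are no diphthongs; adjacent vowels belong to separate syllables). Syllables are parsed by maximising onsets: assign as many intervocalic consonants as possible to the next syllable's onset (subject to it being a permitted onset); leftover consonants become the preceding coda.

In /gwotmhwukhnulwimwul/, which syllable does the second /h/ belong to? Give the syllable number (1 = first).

2

The vowels are o, u, u, i, u — 5 nuclei, so 5 syllables.
V1 /o/ – V2 /u/: /tmhw/; trying suffixes from longest down, /hw/ is the first permitted one, so coda /tm/ | onset /hw/.
V2 /u/ – V3 /u/: cluster /khn/ — the longest permitted-onset suffix is /n/; onset = /n/, preceding coda = /kh/.
V3 /u/ – V4 /i/: /lw/ splits as /l/ + /w/ (/w/ is the longest suffix that is a licit onset).
V4 /i/ – V5 /u/: cluster /mw/ — /mw/ is itself a permitted onset, so the whole cluster goes right; preceding coda = ∅.
Syllabification: gwotm.hwukh.nul.wi.mwul.
The second /h/ is in the coda of syllable 2 (/hwukh/).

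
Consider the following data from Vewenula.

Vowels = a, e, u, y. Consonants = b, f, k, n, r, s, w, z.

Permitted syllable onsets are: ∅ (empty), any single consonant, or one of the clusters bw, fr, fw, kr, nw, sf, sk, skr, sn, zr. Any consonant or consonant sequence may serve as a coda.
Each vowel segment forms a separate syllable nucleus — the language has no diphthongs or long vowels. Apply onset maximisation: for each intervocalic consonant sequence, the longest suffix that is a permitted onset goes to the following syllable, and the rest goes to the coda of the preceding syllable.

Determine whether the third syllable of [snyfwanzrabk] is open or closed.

closed

The vowels are y, a, a — 3 nuclei, so 3 syllables.
V1 /y/ – V2 /a/: /fw/ — entire cluster is a permitted onset → onset /fw/, coda ∅.
V2 /a/ – V3 /a/: cluster /nzr/ — the longest permitted-onset suffix is /zr/; onset = /zr/, preceding coda = /n/.
Putting it together: sny.fwan.zrabk.
Syllable 3 is /zrabk/ with coda /bk/, so it is closed.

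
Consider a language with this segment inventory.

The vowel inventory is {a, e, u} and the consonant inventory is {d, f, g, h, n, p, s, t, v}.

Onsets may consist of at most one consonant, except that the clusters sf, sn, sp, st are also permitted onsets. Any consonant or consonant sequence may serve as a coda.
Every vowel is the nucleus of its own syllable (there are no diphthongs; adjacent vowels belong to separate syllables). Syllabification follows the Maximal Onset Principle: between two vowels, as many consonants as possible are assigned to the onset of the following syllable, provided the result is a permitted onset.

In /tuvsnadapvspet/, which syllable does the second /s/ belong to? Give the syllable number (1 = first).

The vowels are u, a, a, e — 4 nuclei, so 4 syllables.
Between /u/ (V1) and /a/ (V2): cluster /vsn/ — the longest permitted-onset suffix is /sn/; onset = /sn/, preceding coda = /v/.
Between /a/ (V2) and /a/ (V3): just /d/ — single C goes to the following onset.
Between /a/ (V3) and /e/ (V4): /pvsp/ — longest licit onset from the right is /sp/, leaving /pv/ as coda.
Result: tuv.sna.dapv.spet.
The second /s/ is in the onset of syllable 4 (/spet/).

4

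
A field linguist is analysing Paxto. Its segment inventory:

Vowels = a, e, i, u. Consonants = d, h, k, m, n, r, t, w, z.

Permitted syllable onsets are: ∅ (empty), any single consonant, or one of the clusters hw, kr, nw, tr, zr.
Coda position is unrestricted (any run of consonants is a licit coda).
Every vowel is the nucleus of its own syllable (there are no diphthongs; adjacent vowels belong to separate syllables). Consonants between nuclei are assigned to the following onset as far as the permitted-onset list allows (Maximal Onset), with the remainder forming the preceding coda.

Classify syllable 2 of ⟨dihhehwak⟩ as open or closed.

open

Vowels present: i, e, a; each is a nucleus, giving 3 syllables.
V1 /i/ – V2 /e/: cluster /hh/ — the longest permitted-onset suffix is /h/; onset = /h/, preceding coda = /h/.
V2 /e/ – V3 /a/: cluster /hw/ — /hw/ is itself a permitted onset, so the whole cluster goes right; preceding coda = ∅.
Result: dih.he.hwak.
Syllable 2 is /he/; it ends in its nucleus with no coda, so it is open.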